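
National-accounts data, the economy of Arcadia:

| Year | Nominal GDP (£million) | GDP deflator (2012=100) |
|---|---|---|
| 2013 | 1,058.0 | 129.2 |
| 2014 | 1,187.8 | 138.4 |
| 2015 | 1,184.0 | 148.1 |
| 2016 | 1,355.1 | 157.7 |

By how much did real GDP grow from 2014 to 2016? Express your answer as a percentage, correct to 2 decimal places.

Real GDP 2014 = 1187.8/1.384 = 858.24.
Real GDP 2016 = 1355.1/1.577 = 859.29.
Change = 859.29/858.24 − 1 = 0.0012.

0.12%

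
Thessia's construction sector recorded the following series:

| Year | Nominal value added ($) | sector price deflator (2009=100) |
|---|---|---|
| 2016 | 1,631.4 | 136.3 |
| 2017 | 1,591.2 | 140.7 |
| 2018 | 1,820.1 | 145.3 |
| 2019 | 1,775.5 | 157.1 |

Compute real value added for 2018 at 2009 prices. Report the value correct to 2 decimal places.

$1,252.65

Real value added 2018 = 1820.1 / 1.453 = 1252.65.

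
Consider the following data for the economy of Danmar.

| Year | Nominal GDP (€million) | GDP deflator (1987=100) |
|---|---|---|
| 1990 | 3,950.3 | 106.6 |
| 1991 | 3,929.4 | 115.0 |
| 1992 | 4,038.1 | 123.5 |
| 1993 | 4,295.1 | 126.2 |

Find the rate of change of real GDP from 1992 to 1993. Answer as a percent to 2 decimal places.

4.09%

Real GDP 1992 = 4038.1/1.235 = 3269.72.
Real GDP 1993 = 4295.1/1.262 = 3403.41.
Change = 3403.41/3269.72 − 1 = 0.0409.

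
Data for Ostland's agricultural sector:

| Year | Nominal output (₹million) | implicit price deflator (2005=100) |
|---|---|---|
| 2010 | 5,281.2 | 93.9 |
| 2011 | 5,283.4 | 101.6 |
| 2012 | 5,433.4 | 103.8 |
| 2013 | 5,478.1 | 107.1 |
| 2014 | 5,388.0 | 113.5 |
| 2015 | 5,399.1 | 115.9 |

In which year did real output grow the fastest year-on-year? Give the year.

2012

2011: real = 5283.4/1.016 = 5200.20; growth vs 2010 (5624.28) = -7.54%.
2012: real = 5433.4/1.038 = 5234.49; growth vs 2011 (5200.20) = 0.66%.
2013: real = 5478.1/1.071 = 5114.94; growth vs 2012 (5234.49) = -2.28%.
2014: real = 5388.0/1.135 = 4747.14; growth vs 2013 (5114.94) = -7.19%.
2015: real = 5399.1/1.159 = 4658.41; growth vs 2014 (4747.14) = -1.87%.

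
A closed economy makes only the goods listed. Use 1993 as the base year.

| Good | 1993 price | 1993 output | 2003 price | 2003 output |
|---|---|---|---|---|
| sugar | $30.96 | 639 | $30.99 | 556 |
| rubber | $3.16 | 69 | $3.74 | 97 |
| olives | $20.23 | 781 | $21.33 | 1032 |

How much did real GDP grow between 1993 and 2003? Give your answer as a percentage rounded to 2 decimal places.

Real GDP 1993 = Nominal GDP 1993 = 30.96·639 + 3.16·69 + 20.23·781 = 35801.11.
Real GDP 2003 (at 1993 prices) = 30.96·556 + 3.16·97 + 20.23·1032 = 38397.64.
Real growth = 38397.64/35801.11 − 1 = 0.0725.

7.25%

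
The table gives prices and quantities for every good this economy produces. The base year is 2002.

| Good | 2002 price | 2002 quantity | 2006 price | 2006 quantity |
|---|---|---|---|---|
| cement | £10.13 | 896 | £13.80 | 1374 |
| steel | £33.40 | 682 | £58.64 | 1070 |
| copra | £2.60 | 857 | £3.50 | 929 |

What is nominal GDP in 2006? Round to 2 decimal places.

£84957.50

Nominal GDP 2006 = Σ (p_2006 × q_2006) = 13.80·1374 + 58.64·1070 + 3.50·929 = 84957.50.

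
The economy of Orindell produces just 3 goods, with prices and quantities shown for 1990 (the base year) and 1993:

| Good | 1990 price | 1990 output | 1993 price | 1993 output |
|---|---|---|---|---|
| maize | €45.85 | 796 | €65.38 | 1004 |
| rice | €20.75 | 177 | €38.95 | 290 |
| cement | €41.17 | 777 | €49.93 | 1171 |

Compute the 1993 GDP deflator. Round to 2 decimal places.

Nominal GDP 1993 = 65.38·1004 + 38.95·290 + 49.93·1171 = 135405.05.
Real GDP 1993 (at 1990 prices) = 45.85·1004 + 20.75·290 + 41.17·1171 = 100260.97.
Deflator = Nominal/Real × 100 = 135405.05/100260.97 × 100 = 135.053.

135.05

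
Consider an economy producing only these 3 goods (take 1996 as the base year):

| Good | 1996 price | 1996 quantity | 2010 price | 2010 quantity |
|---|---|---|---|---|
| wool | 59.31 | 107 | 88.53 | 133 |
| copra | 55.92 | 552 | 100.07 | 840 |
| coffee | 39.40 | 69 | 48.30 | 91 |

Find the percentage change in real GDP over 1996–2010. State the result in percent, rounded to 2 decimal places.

Real GDP 1996 = Nominal GDP 1996 = 59.31·107 + 55.92·552 + 39.40·69 = 39932.61.
Real GDP 2010 (at 1996 prices) = 59.31·133 + 55.92·840 + 39.40·91 = 58446.43.
Real growth = 58446.43/39932.61 − 1 = 0.4636.

46.36%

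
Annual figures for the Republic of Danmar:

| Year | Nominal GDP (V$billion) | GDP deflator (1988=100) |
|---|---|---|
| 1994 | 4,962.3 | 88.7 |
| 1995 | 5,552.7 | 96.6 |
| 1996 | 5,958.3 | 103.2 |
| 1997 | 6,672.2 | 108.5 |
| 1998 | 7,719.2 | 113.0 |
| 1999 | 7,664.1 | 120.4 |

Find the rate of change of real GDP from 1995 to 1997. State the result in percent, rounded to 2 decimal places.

Real GDP 1995 = 5552.7/0.966 = 5748.14.
Real GDP 1997 = 6672.2/1.085 = 6149.49.
Change = 6149.49/5748.14 − 1 = 0.0698.

6.98%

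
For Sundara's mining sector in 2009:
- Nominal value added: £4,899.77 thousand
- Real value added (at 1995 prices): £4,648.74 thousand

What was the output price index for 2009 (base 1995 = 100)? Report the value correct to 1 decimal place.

105.4

output price index = (Nominal / Real) × 100 = 4899.77 / 4648.74 × 100 = 105.40.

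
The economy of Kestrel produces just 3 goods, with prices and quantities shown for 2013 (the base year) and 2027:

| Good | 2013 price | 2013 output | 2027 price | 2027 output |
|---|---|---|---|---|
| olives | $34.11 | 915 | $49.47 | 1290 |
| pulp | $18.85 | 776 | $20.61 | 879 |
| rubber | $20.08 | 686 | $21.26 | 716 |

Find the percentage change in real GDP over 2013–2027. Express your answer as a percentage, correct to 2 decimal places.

Real GDP 2013 = Nominal GDP 2013 = 34.11·915 + 18.85·776 + 20.08·686 = 59613.13.
Real GDP 2027 (at 2013 prices) = 34.11·1290 + 18.85·879 + 20.08·716 = 74948.33.
Real growth = 74948.33/59613.13 − 1 = 0.2572.

25.72%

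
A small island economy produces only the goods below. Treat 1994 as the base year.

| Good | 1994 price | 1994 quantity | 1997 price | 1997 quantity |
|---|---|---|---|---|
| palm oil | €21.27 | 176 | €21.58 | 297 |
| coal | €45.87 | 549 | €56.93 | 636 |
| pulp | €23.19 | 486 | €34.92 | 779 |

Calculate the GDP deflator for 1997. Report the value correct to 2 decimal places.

130.37

Nominal GDP 1997 = 21.58·297 + 56.93·636 + 34.92·779 = 69819.42.
Real GDP 1997 (at 1994 prices) = 21.27·297 + 45.87·636 + 23.19·779 = 53555.52.
Deflator = Nominal/Real × 100 = 69819.42/53555.52 × 100 = 130.368.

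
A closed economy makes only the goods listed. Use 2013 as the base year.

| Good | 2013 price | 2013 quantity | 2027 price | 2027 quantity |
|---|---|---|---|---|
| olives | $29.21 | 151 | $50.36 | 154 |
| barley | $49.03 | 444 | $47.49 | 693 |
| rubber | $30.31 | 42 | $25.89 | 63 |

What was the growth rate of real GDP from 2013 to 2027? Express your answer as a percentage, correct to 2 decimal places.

Real GDP 2013 = Nominal GDP 2013 = 29.21·151 + 49.03·444 + 30.31·42 = 27453.05.
Real GDP 2027 (at 2013 prices) = 29.21·154 + 49.03·693 + 30.31·63 = 40385.66.
Real growth = 40385.66/27453.05 − 1 = 0.4711.

47.11%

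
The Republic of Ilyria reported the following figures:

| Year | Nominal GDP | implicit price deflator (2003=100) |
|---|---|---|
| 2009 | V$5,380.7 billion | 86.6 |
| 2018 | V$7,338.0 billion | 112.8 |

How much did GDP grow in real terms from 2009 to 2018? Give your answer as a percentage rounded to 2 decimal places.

Deflate each year: 2009 → 5380.7/0.866 = 6213.28; 2018 → 7338.0/1.128 = 6505.32.
So real GDP changed by 6505.32/6213.28 − 1 = 0.0470, i.e. 4.70%.

4.70%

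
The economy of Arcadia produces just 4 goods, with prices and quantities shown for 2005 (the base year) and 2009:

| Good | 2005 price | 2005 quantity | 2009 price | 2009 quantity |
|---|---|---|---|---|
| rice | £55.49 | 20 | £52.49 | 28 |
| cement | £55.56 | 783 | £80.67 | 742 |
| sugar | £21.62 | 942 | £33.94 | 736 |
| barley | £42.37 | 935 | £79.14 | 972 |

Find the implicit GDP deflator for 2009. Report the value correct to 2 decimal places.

Nominal GDP 2009 = 52.49·28 + 80.67·742 + 33.94·736 + 79.14·972 = 163230.78.
Real GDP 2009 (at 2005 prices) = 55.49·28 + 55.56·742 + 21.62·736 + 42.37·972 = 99875.20.
Deflator = Nominal/Real × 100 = 163230.78/99875.20 × 100 = 163.435.

163.43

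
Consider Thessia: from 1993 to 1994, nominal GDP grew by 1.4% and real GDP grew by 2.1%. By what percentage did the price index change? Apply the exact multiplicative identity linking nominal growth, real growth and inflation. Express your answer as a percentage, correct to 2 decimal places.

-0.69%

(1 + g_nom) = (1 + g_real)(1 + π), so π = 1.0140 / 1.0210 − 1 = -0.00686.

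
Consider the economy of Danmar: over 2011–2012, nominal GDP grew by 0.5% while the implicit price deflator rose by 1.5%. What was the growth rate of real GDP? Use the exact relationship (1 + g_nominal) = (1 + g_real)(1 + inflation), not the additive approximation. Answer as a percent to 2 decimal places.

(1 + g_nom) = (1 + g_real)(1 + π), so g_real = 1.0050 / 1.0150 − 1 = -0.00985.

-0.99%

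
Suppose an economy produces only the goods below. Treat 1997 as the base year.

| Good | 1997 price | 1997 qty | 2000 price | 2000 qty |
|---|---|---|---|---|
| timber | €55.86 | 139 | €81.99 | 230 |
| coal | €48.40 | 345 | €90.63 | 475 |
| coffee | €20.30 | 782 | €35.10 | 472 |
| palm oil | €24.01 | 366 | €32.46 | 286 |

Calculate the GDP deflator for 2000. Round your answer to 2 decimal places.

167.84

Nominal GDP 2000 = 81.99·230 + 90.63·475 + 35.10·472 + 32.46·286 = 87757.71.
Real GDP 2000 (at 1997 prices) = 55.86·230 + 48.40·475 + 20.30·472 + 24.01·286 = 52286.26.
Deflator = Nominal/Real × 100 = 87757.71/52286.26 × 100 = 167.841.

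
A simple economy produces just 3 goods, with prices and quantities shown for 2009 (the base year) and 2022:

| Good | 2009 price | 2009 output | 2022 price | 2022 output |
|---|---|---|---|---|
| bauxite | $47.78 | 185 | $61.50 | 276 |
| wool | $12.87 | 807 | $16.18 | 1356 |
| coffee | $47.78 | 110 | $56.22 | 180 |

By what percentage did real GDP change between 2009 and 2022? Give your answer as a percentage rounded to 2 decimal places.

Real GDP 2009 = Nominal GDP 2009 = 47.78·185 + 12.87·807 + 47.78·110 = 24481.19.
Real GDP 2022 (at 2009 prices) = 47.78·276 + 12.87·1356 + 47.78·180 = 39239.40.
Real growth = 39239.40/24481.19 − 1 = 0.6028.

60.28%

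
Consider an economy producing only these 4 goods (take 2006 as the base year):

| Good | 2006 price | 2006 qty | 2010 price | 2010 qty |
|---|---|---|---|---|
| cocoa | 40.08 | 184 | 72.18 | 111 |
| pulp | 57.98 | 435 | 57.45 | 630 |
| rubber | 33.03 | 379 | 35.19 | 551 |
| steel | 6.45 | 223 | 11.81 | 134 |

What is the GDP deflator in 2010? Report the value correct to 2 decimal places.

Nominal GDP 2010 = 72.18·111 + 57.45·630 + 35.19·551 + 11.81·134 = 65177.71.
Real GDP 2010 (at 2006 prices) = 40.08·111 + 57.98·630 + 33.03·551 + 6.45·134 = 60040.11.
Deflator = Nominal/Real × 100 = 65177.71/60040.11 × 100 = 108.557.

108.56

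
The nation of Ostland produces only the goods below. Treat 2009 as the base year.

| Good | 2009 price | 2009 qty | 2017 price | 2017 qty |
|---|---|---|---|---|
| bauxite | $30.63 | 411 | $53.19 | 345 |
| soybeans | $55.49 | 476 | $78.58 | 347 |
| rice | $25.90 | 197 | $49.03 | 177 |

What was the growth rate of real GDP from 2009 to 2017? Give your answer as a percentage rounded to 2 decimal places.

-21.99%

Real GDP 2009 = Nominal GDP 2009 = 30.63·411 + 55.49·476 + 25.90·197 = 44104.47.
Real GDP 2017 (at 2009 prices) = 30.63·345 + 55.49·347 + 25.90·177 = 34406.68.
Real growth = 34406.68/44104.47 − 1 = -0.2199.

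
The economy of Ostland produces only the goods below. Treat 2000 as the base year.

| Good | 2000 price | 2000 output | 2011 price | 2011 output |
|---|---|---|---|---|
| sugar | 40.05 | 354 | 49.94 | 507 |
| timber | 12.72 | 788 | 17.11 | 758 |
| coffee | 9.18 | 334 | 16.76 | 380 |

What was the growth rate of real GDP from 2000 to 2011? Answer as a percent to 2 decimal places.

Real GDP 2000 = Nominal GDP 2000 = 40.05·354 + 12.72·788 + 9.18·334 = 27267.18.
Real GDP 2011 (at 2000 prices) = 40.05·507 + 12.72·758 + 9.18·380 = 33435.51.
Real growth = 33435.51/27267.18 − 1 = 0.2262.

22.62%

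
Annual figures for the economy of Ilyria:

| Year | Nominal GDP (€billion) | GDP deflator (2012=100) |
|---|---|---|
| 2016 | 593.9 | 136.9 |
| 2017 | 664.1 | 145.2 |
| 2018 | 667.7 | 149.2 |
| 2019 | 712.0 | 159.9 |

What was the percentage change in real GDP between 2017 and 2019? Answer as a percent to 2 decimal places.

-2.64%

Real GDP 2017 = 664.1/1.452 = 457.37.
Real GDP 2019 = 712.0/1.599 = 445.28.
Change = 445.28/457.37 − 1 = -0.0264.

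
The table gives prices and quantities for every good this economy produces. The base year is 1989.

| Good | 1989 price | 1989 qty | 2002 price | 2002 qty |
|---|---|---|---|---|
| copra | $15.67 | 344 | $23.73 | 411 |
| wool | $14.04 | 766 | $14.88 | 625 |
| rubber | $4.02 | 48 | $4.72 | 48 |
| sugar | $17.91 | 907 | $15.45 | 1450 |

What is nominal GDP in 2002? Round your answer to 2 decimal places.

$41682.09

Nominal GDP 2002 = Σ (p_2002 × q_2002) = 23.73·411 + 14.88·625 + 4.72·48 + 15.45·1450 = 41682.09.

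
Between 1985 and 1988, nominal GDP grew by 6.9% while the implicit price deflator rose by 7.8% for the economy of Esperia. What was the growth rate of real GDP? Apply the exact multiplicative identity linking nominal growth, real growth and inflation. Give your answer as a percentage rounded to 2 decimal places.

(1 + g_nom) = (1 + g_real)(1 + π), so g_real = 1.0690 / 1.0780 − 1 = -0.00835.

-0.83%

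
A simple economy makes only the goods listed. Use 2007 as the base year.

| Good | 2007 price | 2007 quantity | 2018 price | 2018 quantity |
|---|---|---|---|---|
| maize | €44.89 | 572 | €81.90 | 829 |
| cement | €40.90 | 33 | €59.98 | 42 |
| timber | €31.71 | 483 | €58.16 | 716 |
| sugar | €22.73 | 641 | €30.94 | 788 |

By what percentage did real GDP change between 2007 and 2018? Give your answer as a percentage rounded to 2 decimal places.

Real GDP 2007 = Nominal GDP 2007 = 44.89·572 + 40.90·33 + 31.71·483 + 22.73·641 = 56912.64.
Real GDP 2018 (at 2007 prices) = 44.89·829 + 40.90·42 + 31.71·716 + 22.73·788 = 79547.21.
Real growth = 79547.21/56912.64 − 1 = 0.3977.

39.77%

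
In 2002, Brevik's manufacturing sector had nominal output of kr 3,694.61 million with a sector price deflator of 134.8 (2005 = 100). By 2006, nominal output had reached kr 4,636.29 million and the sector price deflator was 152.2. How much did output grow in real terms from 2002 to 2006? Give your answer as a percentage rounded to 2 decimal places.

11.14%

Real output 2002 = 3694.61 / 1.348 = 2740.81.
Real output 2006 = 4636.29 / 1.522 = 3046.18.
Real growth = 3046.18 / 2740.81 − 1 = 0.1114.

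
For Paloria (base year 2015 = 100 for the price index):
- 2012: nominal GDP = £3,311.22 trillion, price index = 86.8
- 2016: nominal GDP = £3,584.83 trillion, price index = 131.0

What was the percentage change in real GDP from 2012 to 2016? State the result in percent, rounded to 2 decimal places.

-28.27%

Deflate each year: 2012 → 3311.22/0.868 = 3814.77; 2016 → 3584.83/1.310 = 2736.51.
So real GDP changed by 2736.51/3814.77 − 1 = -0.2827, i.e. -28.27%.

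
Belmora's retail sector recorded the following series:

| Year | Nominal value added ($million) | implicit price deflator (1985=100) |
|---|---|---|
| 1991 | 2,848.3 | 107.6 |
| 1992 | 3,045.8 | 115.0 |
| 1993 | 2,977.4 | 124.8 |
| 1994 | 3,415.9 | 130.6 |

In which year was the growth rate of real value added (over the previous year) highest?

1994

1992: real = 3045.8/1.150 = 2648.52; growth vs 1991 (2647.12) = 0.05%.
1993: real = 2977.4/1.248 = 2385.74; growth vs 1992 (2648.52) = -9.92%.
1994: real = 3415.9/1.306 = 2615.54; growth vs 1993 (2385.74) = 9.63%.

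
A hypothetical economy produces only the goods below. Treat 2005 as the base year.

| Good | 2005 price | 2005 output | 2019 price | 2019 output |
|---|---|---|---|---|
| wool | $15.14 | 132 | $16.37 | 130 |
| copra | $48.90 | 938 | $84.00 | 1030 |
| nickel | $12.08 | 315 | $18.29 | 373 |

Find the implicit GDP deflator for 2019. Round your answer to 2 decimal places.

Nominal GDP 2019 = 16.37·130 + 84.00·1030 + 18.29·373 = 95470.27.
Real GDP 2019 (at 2005 prices) = 15.14·130 + 48.90·1030 + 12.08·373 = 56841.04.
Deflator = Nominal/Real × 100 = 95470.27/56841.04 × 100 = 167.960.

167.96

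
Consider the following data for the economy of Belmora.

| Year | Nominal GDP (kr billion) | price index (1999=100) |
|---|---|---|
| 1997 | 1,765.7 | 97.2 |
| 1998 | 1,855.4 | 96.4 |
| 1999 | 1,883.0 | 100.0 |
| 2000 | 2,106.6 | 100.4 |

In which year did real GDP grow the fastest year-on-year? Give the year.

1998: real = 1855.4/0.964 = 1924.69; growth vs 1997 (1816.56) = 5.95%.
1999: real = 1883.0/1.000 = 1883.00; growth vs 1998 (1924.69) = -2.17%.
2000: real = 2106.6/1.004 = 2098.21; growth vs 1999 (1883.00) = 11.43%.

2000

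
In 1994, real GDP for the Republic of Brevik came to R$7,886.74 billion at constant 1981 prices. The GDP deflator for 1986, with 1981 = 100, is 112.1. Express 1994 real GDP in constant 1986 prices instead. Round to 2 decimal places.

R$8,841.04 billion

Real GDP in 1986 prices = Real GDP in 1981 prices × (P_1986/P_1981) = 7886.74 × 1.121 = 8841.04.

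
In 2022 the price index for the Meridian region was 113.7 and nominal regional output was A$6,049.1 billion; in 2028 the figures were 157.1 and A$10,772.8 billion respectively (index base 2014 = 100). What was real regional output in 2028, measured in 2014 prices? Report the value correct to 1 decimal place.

A$6,857.3 billion

Real regional output = Nominal / (price index/100) = 10772.8 / 1.571 = 6857.29.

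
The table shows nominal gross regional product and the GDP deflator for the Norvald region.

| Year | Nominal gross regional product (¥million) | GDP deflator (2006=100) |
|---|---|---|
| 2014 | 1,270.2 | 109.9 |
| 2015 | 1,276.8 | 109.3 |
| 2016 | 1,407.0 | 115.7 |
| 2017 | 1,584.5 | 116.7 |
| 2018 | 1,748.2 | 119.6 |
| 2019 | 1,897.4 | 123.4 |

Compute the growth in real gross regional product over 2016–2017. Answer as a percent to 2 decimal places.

11.65%

Real gross regional product 2016 = 1407.0/1.157 = 1216.08.
Real gross regional product 2017 = 1584.5/1.167 = 1357.75.
Change = 1357.75/1216.08 − 1 = 0.1165.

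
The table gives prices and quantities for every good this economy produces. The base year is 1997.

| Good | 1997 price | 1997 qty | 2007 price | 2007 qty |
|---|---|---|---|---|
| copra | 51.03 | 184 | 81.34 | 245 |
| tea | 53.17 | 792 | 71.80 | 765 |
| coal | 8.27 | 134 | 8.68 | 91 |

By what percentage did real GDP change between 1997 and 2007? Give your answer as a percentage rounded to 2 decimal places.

2.51%

Real GDP 1997 = Nominal GDP 1997 = 51.03·184 + 53.17·792 + 8.27·134 = 52608.34.
Real GDP 2007 (at 1997 prices) = 51.03·245 + 53.17·765 + 8.27·91 = 53929.97.
Real growth = 53929.97/52608.34 − 1 = 0.0251.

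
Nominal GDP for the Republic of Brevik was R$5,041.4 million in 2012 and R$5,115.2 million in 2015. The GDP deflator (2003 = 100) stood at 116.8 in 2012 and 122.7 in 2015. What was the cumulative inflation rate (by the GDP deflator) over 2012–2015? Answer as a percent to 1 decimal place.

5.1%

Price-level change = 122.7 / 116.8 − 1 = 0.0505.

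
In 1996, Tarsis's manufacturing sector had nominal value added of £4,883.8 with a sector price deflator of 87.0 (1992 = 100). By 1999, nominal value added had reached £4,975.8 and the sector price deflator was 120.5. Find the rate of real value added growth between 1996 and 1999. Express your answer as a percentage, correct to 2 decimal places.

-26.44%

Deflate each year: 1996 → 4883.8/0.870 = 5613.56; 1999 → 4975.8/1.205 = 4129.29.
So real value added changed by 4129.29/5613.56 − 1 = -0.2644, i.e. -26.44%.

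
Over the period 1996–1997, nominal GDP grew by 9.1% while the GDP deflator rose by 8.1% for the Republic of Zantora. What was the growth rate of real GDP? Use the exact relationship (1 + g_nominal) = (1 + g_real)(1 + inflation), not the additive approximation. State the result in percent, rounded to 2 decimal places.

0.93%

(1 + g_nom) = (1 + g_real)(1 + π), so g_real = 1.0910 / 1.0810 − 1 = 0.00925.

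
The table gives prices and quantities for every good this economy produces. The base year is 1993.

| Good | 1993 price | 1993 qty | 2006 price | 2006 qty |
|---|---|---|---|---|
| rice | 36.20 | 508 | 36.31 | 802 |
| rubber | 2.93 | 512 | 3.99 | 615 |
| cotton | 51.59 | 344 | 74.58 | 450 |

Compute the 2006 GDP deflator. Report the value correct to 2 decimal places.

Nominal GDP 2006 = 36.31·802 + 3.99·615 + 74.58·450 = 65135.47.
Real GDP 2006 (at 1993 prices) = 36.20·802 + 2.93·615 + 51.59·450 = 54049.85.
Deflator = Nominal/Real × 100 = 65135.47/54049.85 × 100 = 120.510.

120.51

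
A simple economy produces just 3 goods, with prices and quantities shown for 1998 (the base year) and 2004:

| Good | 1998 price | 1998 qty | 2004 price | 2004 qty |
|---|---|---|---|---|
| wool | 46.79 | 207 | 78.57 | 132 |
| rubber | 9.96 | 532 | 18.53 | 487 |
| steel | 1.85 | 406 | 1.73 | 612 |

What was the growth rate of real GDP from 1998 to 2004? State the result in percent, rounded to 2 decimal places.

Real GDP 1998 = Nominal GDP 1998 = 46.79·207 + 9.96·532 + 1.85·406 = 15735.35.
Real GDP 2004 (at 1998 prices) = 46.79·132 + 9.96·487 + 1.85·612 = 12159.00.
Real growth = 12159.00/15735.35 − 1 = -0.2273.

-22.73%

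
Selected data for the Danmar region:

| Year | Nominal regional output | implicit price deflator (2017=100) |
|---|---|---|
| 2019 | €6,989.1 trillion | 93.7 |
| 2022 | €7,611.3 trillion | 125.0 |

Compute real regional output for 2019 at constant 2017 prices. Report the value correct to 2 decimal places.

€7,459.02 trillion

Real regional output = Nominal / (implicit price deflator/100) = 6989.1 / 0.937 = 7459.02.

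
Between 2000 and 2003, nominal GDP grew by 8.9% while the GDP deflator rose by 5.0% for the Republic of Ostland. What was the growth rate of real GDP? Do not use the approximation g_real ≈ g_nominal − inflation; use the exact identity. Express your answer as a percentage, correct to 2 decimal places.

(1 + g_nom) = (1 + g_real)(1 + π), so g_real = 1.0890 / 1.0500 − 1 = 0.03714.

3.71%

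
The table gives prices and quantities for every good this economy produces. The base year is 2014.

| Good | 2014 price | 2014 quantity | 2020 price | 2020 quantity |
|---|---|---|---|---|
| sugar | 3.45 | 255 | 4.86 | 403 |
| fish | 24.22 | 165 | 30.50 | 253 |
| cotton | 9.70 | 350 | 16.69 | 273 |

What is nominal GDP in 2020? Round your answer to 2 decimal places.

14231.45

Nominal GDP 2020 = Σ (p_2020 × q_2020) = 4.86·403 + 30.50·253 + 16.69·273 = 14231.45.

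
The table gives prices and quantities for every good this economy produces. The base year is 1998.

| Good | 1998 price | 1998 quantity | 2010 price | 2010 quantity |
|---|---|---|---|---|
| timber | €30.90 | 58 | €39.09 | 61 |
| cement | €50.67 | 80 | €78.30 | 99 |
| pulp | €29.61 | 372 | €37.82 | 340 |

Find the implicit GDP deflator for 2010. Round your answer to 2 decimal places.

135.51

Nominal GDP 2010 = 39.09·61 + 78.30·99 + 37.82·340 = 22994.99.
Real GDP 2010 (at 1998 prices) = 30.90·61 + 50.67·99 + 29.61·340 = 16968.63.
Deflator = Nominal/Real × 100 = 22994.99/16968.63 × 100 = 135.515.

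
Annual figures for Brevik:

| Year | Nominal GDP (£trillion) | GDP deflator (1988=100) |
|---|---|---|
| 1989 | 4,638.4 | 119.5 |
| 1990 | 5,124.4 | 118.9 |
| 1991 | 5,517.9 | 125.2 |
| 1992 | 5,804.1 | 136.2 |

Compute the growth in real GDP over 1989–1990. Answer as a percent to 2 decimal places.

11.04%

Real GDP 1989 = 4638.4/1.195 = 3881.51.
Real GDP 1990 = 5124.4/1.189 = 4309.84.
Change = 4309.84/3881.51 − 1 = 0.1104.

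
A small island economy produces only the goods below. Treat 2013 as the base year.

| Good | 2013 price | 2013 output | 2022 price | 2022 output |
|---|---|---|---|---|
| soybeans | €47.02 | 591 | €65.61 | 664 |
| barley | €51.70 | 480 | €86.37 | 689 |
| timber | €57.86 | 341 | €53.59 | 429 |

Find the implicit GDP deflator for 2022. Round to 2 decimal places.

Nominal GDP 2022 = 65.61·664 + 86.37·689 + 53.59·429 = 126064.08.
Real GDP 2022 (at 2013 prices) = 47.02·664 + 51.70·689 + 57.86·429 = 91664.52.
Deflator = Nominal/Real × 100 = 126064.08/91664.52 × 100 = 137.528.

137.53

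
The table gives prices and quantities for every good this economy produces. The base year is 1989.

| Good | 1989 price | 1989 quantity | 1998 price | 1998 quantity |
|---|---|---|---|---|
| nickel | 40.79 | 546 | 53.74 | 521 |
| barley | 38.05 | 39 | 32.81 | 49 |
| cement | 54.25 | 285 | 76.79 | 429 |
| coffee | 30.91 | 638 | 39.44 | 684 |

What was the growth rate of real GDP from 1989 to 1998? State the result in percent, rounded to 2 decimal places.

14.58%

Real GDP 1989 = Nominal GDP 1989 = 40.79·546 + 38.05·39 + 54.25·285 + 30.91·638 = 58937.12.
Real GDP 1998 (at 1989 prices) = 40.79·521 + 38.05·49 + 54.25·429 + 30.91·684 = 67531.73.
Real growth = 67531.73/58937.12 − 1 = 0.1458.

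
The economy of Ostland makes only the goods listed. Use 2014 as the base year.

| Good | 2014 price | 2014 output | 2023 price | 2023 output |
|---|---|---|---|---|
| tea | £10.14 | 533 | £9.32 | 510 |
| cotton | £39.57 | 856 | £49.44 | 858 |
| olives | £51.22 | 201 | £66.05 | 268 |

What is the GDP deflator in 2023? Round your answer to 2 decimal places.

122.75

Nominal GDP 2023 = 9.32·510 + 49.44·858 + 66.05·268 = 64874.12.
Real GDP 2023 (at 2014 prices) = 10.14·510 + 39.57·858 + 51.22·268 = 52849.42.
Deflator = Nominal/Real × 100 = 64874.12/52849.42 × 100 = 122.753.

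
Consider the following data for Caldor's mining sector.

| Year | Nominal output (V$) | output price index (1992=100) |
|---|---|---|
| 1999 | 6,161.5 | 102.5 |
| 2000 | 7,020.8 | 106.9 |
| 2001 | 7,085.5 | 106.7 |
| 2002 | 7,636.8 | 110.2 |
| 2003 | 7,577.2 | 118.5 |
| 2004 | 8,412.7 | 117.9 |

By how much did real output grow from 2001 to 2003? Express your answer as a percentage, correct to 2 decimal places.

-3.71%

Real output 2001 = 7085.5/1.067 = 6640.58.
Real output 2003 = 7577.2/1.185 = 6394.26.
Change = 6394.26/6640.58 − 1 = -0.0371.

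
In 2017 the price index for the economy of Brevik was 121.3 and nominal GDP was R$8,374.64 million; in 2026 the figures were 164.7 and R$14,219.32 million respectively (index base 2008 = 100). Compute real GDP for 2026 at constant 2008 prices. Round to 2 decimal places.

R$8,633.47 million

Real GDP = Nominal / (price index/100) = 14219.32 / 1.647 = 8633.47.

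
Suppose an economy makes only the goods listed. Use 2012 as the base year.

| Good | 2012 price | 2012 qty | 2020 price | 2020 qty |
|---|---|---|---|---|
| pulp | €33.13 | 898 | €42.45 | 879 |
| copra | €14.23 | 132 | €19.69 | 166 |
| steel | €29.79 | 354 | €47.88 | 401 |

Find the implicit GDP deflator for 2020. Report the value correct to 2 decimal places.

137.65

Nominal GDP 2020 = 42.45·879 + 19.69·166 + 47.88·401 = 59781.97.
Real GDP 2020 (at 2012 prices) = 33.13·879 + 14.23·166 + 29.79·401 = 43429.24.
Deflator = Nominal/Real × 100 = 59781.97/43429.24 × 100 = 137.654.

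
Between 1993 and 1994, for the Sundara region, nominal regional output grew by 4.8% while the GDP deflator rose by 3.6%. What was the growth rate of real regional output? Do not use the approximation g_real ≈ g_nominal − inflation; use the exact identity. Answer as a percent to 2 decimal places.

(1 + g_nom) = (1 + g_real)(1 + π), so g_real = 1.0480 / 1.0360 − 1 = 0.01158.

1.16%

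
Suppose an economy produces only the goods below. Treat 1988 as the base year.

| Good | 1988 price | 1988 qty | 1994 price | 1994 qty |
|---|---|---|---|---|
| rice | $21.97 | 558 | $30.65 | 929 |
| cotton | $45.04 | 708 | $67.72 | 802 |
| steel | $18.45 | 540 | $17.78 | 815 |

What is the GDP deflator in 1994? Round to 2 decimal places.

Nominal GDP 1994 = 30.65·929 + 67.72·802 + 17.78·815 = 97275.99.
Real GDP 1994 (at 1988 prices) = 21.97·929 + 45.04·802 + 18.45·815 = 71568.96.
Deflator = Nominal/Real × 100 = 97275.99/71568.96 × 100 = 135.919.

135.92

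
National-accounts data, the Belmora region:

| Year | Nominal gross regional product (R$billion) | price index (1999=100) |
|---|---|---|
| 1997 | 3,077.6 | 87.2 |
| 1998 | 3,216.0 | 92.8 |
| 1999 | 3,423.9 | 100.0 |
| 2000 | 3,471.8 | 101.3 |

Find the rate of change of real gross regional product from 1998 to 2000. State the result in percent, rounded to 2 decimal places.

Real gross regional product 1998 = 3216.0/0.928 = 3465.52.
Real gross regional product 2000 = 3471.8/1.013 = 3427.25.
Change = 3427.25/3465.52 − 1 = -0.0110.

-1.10%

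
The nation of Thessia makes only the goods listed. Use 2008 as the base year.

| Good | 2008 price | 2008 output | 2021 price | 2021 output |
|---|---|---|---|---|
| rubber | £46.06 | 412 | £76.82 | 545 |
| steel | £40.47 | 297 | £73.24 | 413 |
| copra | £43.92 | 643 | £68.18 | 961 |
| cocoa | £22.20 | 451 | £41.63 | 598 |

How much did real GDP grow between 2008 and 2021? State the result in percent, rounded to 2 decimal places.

40.51%

Real GDP 2008 = Nominal GDP 2008 = 46.06·412 + 40.47·297 + 43.92·643 + 22.20·451 = 69249.07.
Real GDP 2021 (at 2008 prices) = 46.06·545 + 40.47·413 + 43.92·961 + 22.20·598 = 97299.53.
Real growth = 97299.53/69249.07 − 1 = 0.4051.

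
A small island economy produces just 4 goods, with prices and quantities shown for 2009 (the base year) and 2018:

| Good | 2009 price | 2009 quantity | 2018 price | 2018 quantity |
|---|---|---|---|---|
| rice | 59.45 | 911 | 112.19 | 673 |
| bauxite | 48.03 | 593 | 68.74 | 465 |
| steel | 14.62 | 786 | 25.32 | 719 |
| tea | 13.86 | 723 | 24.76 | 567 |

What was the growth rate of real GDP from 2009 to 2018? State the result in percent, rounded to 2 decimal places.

-22.50%

Real GDP 2009 = Nominal GDP 2009 = 59.45·911 + 48.03·593 + 14.62·786 + 13.86·723 = 104152.84.
Real GDP 2018 (at 2009 prices) = 59.45·673 + 48.03·465 + 14.62·719 + 13.86·567 = 80714.20.
Real growth = 80714.20/104152.84 − 1 = -0.2250.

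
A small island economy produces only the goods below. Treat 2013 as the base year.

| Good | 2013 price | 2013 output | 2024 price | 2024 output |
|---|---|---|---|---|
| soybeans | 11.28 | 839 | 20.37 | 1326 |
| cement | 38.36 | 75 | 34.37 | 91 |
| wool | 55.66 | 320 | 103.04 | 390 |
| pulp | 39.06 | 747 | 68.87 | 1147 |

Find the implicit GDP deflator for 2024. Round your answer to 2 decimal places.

175.76

Nominal GDP 2024 = 20.37·1326 + 34.37·91 + 103.04·390 + 68.87·1147 = 149317.78.
Real GDP 2024 (at 2013 prices) = 11.28·1326 + 38.36·91 + 55.66·390 + 39.06·1147 = 84957.26.
Deflator = Nominal/Real × 100 = 149317.78/84957.26 × 100 = 175.756.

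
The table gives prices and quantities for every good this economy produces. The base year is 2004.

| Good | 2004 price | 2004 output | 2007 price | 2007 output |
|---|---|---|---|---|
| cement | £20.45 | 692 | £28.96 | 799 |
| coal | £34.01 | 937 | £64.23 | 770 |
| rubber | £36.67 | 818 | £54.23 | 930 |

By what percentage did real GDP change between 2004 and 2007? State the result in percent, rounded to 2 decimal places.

Real GDP 2004 = Nominal GDP 2004 = 20.45·692 + 34.01·937 + 36.67·818 = 76014.83.
Real GDP 2007 (at 2004 prices) = 20.45·799 + 34.01·770 + 36.67·930 = 76630.35.
Real growth = 76630.35/76014.83 − 1 = 0.0081.

0.81%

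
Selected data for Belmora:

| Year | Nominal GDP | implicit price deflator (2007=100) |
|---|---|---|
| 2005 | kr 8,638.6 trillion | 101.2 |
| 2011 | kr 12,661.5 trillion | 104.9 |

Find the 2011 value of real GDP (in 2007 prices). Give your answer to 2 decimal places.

Real GDP = Nominal / (implicit price deflator/100) = 12661.5 / 1.049 = 12070.07.

kr 12,070.07 trillion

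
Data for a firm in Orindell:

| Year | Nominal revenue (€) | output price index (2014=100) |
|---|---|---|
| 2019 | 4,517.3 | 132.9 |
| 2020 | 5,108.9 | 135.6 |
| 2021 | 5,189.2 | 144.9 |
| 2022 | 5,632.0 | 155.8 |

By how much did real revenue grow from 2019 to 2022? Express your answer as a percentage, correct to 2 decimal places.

6.35%

Real revenue 2019 = 4517.3/1.329 = 3399.02.
Real revenue 2022 = 5632.0/1.558 = 3614.89.
Change = 3614.89/3399.02 − 1 = 0.0635.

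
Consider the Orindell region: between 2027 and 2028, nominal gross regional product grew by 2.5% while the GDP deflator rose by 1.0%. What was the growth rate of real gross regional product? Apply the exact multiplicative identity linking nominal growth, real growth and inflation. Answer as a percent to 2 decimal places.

1.49%

(1 + g_nom) = (1 + g_real)(1 + π), so g_real = 1.0250 / 1.0100 − 1 = 0.01485.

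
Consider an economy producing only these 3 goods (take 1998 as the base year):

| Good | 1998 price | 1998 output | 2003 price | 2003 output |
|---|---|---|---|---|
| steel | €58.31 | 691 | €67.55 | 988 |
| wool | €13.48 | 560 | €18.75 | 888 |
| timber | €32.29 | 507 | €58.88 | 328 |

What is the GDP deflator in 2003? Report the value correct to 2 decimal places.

128.10

Nominal GDP 2003 = 67.55·988 + 18.75·888 + 58.88·328 = 102702.04.
Real GDP 2003 (at 1998 prices) = 58.31·988 + 13.48·888 + 32.29·328 = 80171.64.
Deflator = Nominal/Real × 100 = 102702.04/80171.64 × 100 = 128.103.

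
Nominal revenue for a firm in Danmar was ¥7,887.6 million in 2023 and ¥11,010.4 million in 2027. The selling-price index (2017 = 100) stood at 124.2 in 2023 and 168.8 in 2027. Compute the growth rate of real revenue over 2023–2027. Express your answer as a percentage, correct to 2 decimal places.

Deflate each year: 2023 → 7887.6/1.242 = 6350.72; 2027 → 11010.4/1.688 = 6522.75.
So real revenue changed by 6522.75/6350.72 − 1 = 0.0271, i.e. 2.71%.

2.71%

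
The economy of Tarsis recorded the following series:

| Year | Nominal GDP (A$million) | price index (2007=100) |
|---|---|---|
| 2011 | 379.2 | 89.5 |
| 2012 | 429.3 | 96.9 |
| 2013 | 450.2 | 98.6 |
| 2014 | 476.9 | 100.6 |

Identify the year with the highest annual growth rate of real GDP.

2012: real = 429.3/0.969 = 443.03; growth vs 2011 (423.69) = 4.56%.
2013: real = 450.2/0.986 = 456.59; growth vs 2012 (443.03) = 3.06%.
2014: real = 476.9/1.006 = 474.06; growth vs 2013 (456.59) = 3.83%.

2012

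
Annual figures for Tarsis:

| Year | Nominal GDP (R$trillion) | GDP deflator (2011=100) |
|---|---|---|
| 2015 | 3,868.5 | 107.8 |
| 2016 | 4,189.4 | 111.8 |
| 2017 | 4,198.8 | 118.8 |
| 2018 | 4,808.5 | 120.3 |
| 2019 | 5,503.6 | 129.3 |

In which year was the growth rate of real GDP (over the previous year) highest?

2018

2016: real = 4189.4/1.118 = 3747.23; growth vs 2015 (3588.59) = 4.42%.
2017: real = 4198.8/1.188 = 3534.34; growth vs 2016 (3747.23) = -5.68%.
2018: real = 4808.5/1.203 = 3997.09; growth vs 2017 (3534.34) = 13.09%.
2019: real = 5503.6/1.293 = 4256.46; growth vs 2018 (3997.09) = 6.49%.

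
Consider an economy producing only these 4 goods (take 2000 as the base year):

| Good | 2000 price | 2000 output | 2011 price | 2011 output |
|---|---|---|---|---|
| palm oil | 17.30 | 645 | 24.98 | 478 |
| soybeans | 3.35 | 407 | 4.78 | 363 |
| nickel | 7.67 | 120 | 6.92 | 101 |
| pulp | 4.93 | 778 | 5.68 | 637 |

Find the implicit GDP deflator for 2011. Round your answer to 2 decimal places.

134.27

Nominal GDP 2011 = 24.98·478 + 4.78·363 + 6.92·101 + 5.68·637 = 17992.66.
Real GDP 2011 (at 2000 prices) = 17.30·478 + 3.35·363 + 7.67·101 + 4.93·637 = 13400.53.
Deflator = Nominal/Real × 100 = 17992.66/13400.53 × 100 = 134.268.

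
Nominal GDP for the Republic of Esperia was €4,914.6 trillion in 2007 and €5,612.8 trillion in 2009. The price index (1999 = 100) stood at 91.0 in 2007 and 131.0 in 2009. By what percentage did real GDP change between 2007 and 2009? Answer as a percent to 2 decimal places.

Deflate each year: 2007 → 4914.6/0.910 = 5400.66; 2009 → 5612.8/1.310 = 4284.58.
So real GDP changed by 4284.58/5400.66 − 1 = -0.2067, i.e. -20.67%.

-20.67%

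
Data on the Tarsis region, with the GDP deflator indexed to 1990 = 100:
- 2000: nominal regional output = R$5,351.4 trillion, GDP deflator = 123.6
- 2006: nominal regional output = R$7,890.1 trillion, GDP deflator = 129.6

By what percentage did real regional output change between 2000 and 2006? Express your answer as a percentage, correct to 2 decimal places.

40.61%

Real regional output 2000 = 5351.4 / 1.236 = 4329.61.
Real regional output 2006 = 7890.1 / 1.296 = 6088.04.
Real growth = 6088.04 / 4329.61 − 1 = 0.4061.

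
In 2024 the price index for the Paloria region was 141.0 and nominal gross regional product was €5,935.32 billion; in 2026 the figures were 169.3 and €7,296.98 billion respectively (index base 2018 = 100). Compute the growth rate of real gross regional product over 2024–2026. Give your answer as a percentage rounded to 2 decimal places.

Real gross regional product 2024 = 5935.32 / 1.410 = 4209.45.
Real gross regional product 2026 = 7296.98 / 1.693 = 4310.09.
Real growth = 4310.09 / 4209.45 − 1 = 0.0239.

2.39%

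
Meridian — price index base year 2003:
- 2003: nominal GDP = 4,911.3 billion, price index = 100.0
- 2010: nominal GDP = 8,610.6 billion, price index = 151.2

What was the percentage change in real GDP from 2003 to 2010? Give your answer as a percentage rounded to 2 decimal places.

Real GDP 2003 = 4911.3 / 1.000 = 4911.30.
Real GDP 2010 = 8610.6 / 1.512 = 5694.84.
Real growth = 5694.84 / 4911.30 − 1 = 0.1595.

15.95%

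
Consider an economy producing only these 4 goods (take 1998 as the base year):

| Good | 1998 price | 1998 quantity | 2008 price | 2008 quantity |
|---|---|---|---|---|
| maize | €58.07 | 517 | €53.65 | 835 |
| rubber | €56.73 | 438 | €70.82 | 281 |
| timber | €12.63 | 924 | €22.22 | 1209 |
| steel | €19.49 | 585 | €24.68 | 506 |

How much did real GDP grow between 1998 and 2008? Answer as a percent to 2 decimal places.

Real GDP 1998 = Nominal GDP 1998 = 58.07·517 + 56.73·438 + 12.63·924 + 19.49·585 = 77941.70.
Real GDP 2008 (at 1998 prices) = 58.07·835 + 56.73·281 + 12.63·1209 + 19.49·506 = 89561.19.
Real growth = 89561.19/77941.70 − 1 = 0.1491.

14.91%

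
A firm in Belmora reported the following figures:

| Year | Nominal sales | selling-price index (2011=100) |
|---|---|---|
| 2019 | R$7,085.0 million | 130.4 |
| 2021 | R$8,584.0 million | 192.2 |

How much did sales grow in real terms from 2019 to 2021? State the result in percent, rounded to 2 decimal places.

-17.80%

Deflate each year: 2019 → 7085.0/1.304 = 5433.28; 2021 → 8584.0/1.922 = 4466.18.
So real sales changed by 4466.18/5433.28 − 1 = -0.1780, i.e. -17.80%.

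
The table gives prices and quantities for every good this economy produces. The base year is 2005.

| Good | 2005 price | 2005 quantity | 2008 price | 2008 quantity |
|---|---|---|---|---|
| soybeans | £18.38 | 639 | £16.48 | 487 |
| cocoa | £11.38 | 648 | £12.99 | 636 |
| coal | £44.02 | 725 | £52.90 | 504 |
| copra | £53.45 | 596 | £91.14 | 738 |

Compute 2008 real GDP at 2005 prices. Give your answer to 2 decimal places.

£77820.92

Real GDP 2008 = Σ (p_2005 × q_2008) = 18.38·487 + 11.38·636 + 44.02·504 + 53.45·738 = 77820.92.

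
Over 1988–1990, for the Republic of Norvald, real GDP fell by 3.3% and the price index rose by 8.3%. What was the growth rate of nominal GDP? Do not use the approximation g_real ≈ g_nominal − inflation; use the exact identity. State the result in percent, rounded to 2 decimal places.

4.73%

(1 + g_nom) = (1 + g_real)(1 + π) = 0.9670 × 1.0830 = 1.04726.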